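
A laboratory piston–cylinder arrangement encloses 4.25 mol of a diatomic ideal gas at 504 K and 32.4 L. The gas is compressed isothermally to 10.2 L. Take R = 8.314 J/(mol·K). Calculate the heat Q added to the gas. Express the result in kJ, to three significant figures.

Q ≈ -20.6 kJ

Isothermal ⇒ ΔU = 0, so Q = W = nRT ln(V₂/V₁).
Q = (4.25)(8.314)(504) ln(10.2/32.4) = 17809 × -1.156 = -20583 J.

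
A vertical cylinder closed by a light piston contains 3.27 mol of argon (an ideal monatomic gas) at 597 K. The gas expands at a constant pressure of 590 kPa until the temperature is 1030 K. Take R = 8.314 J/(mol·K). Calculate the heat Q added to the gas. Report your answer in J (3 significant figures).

Isobaric: W = nRΔT = (3.27)(8.314)(433) = 11772 J.
ΔU = nCᵥΔT with Cᵥ = 3R/2: ΔU = (3.27)(12.47)(433) = 17658 J.
Q = ΔU + W = 17658 + 11772 = 29430 J.

Q ≈ 29400 J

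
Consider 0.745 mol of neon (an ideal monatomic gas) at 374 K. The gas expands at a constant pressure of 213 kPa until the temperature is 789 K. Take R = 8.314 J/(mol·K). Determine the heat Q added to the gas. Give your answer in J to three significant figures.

Isobaric: W = nRΔT = (0.745)(8.314)(415) = 2570 J.
ΔU = nCᵥΔT with Cᵥ = 3R/2: ΔU = (0.745)(12.47)(415) = 3856 J.
Q = ΔU + W = 3856 + 2570 = 6426 J.

Q ≈ 6430 J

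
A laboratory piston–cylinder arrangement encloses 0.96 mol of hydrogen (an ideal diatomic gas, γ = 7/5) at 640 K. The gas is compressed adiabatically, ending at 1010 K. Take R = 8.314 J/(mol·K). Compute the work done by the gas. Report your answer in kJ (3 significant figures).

Adiabatic ⇒ Q = 0, so W_by = −ΔU = nCᵥ(T₁ − T₂).
Cᵥ = 5R/2 = 20.79 J/(mol·K).
W = (0.96)(20.79)(640 − 1010) = -7383 J.

W ≈ -7.38 kJ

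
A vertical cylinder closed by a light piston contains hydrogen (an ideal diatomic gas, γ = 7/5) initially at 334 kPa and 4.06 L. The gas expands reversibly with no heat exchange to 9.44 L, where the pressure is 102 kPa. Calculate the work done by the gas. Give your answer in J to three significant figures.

W ≈ 983 J

Adiabatic: W = (P₁V₁ − P₂V₂)/(γ − 1) with γ = 7/5.
P₁V₁ = 1356 J, P₂V₂ = 962.9 J.
W = (1356 − 962.9) / 0.4 = 982.9 J.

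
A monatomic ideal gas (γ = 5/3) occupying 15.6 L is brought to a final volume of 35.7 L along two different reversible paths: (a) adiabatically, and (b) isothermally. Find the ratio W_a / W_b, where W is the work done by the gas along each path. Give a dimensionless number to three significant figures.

W_a / W_b ≈ 0.769

Path (a) adiabatic: W = P₁V₁(1 − (V₁/V₂)^(γ−1))/(γ−1) → W_a/(P₁V₁) = 0.6362.
Path (b) isothermal: W = P₁V₁ ln(V₂/V₁) → W_b/(P₁V₁) = 0.8279.
W_a / W_b = 0.6362 / 0.8279 = 0.7685.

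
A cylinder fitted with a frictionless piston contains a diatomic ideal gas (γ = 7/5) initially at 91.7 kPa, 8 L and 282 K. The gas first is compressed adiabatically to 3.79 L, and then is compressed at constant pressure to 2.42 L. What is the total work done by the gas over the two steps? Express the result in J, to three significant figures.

Step 1 (adiabatic): W = (P₁V₁ − P₂V₂)/(γ−1) = (733.6 − 989.1)/0.4 = -638.7 J.
After step 1: P = 261 kPa, V = 3.79 L, T = 380.2 K.
Step 2 (isobaric): W = PΔV = (261 kPa)(2.42 − 3.79 L) = -357.5 J.
W_total = -638.7 − 357.5 = -996.3 J.

W_total ≈ -996 J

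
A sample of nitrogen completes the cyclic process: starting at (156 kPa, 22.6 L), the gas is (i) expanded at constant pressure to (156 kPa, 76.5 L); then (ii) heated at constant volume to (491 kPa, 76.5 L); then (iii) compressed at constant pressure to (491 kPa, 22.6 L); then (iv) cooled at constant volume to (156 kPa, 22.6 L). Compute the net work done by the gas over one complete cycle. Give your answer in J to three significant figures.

W_net ≈ -18100 J

Constant-volume legs do no work.
W(i) = (156)(76.5 − 22.6) = 8408 J; W(iii) = (491)(22.6 − 76.5) = -26465 J.
W_net = 8408 − 26465 = -18056 J (the counter-clockwise enclosed area).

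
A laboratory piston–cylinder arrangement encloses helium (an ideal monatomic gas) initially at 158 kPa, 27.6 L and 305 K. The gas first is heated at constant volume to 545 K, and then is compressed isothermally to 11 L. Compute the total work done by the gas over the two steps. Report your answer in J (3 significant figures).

Step 1 (isochoric): W = 0 (constant volume).
After step 1: P = 282.3 kPa (V unchanged).
Step 2 (isothermal): W = P₁V₁ ln(V₂/V₁) = (7792) ln(11/27.6) = -7168 J.
W_total = 0 − 7168 = -7168 J.

W_total ≈ -7170 J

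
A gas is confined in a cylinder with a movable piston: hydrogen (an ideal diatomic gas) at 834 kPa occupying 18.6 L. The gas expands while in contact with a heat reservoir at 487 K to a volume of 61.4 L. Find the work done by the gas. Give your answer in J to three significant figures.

Isothermal: W = nRT ln(V₂/V₁) = P₁V₁ ln(V₂/V₁).
P₁V₁ = (834 kPa)(18.6 L) = 15512 J.
W = 15512 × ln(61.4/18.6) = 15512 × 1.194
W_by_gas = 18526 J.

W ≈ 18500 J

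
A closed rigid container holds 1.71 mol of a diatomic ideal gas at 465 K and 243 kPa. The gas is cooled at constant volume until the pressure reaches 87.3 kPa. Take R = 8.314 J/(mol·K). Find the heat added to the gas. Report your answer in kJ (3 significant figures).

Q ≈ -10.6 kJ

Constant volume ⇒ W = 0, so Q = ΔU = nCᵥΔT with Cᵥ = 5R/2 = 20.79 J/(mol·K).
At constant V, T₂/T₁ = P₂/P₁ ⇒ ΔT = T₁(P₂/P₁ − 1) = 465·(87.3/243 − 1) = -297.9 K.
ΔU = (1.71)(20.79)(-297.9) = -10590 J.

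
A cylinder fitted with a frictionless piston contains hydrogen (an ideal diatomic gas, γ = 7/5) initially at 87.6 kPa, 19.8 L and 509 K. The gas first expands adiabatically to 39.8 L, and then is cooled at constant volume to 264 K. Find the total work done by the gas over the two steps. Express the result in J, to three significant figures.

Step 1 (adiabatic): W = (P₁V₁ − P₂V₂)/(γ−1) = (1734 − 1312)/0.4 = 1057 J.
Step 2 (isochoric): W = 0 (constant volume).
W_total = 1057 + 0 = 1057 J.

W_total ≈ 1060 J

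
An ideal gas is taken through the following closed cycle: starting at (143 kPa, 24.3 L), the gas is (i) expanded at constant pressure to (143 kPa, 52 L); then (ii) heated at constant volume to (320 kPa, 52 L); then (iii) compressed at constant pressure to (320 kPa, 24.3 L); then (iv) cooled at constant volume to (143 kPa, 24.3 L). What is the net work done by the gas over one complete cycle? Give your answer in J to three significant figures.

Constant-volume legs do no work.
W(i) = (143)(52 − 24.3) = 3961 J; W(iii) = (320)(24.3 − 52) = -8864 J.
W_net = 3961 − 8864 = -4903 J (the counter-clockwise enclosed area).

W_net ≈ -4900 J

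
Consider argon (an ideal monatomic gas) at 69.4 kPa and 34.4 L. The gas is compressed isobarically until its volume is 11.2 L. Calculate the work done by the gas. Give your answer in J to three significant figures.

W ≈ -1610 J

Isobaric: W = P ΔV.
W = (69.4 kPa)(11.2 − 34.4 L) = (69.4)(-23.2) = -1610 J.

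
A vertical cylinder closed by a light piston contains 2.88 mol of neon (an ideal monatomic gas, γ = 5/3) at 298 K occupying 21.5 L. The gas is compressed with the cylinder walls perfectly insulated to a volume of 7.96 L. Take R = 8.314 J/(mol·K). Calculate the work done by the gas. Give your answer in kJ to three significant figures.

W ≈ -10.1 kJ

Adiabatic: TV^(γ−1) = const with γ = 5/3.
T₂ = T₁ (V₁/V₂)^(γ−1) = 298 × (21.5/7.96)^0.667 = 298 × 1.939 = 578 K.
W_by = nCᵥ(T₁ − T₂) = (2.88)(12.47)(298 − 578) = -10055 J.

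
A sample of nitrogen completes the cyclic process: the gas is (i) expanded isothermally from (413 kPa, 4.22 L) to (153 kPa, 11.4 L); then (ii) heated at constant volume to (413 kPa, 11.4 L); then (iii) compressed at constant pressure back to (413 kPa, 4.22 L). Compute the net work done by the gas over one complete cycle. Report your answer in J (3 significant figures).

W_net ≈ -1230 J

Leg (i): W = PᵢVᵢ ln(V_f/Vᵢ) = (1743) ln(11.4/4.22) = 1732 J.
Leg (ii): W = 0.
Leg (iii): W = PΔV = (413)(4.22 − 11.4) = -2965 J.
W_net = 1732 − 2965 = -1233 J.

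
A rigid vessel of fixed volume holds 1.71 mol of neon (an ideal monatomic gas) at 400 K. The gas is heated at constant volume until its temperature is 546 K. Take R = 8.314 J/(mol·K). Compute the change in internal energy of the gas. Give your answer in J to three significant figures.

ΔU ≈ 3110 J

Constant volume ⇒ W = 0, so Q = ΔU = nCᵥΔT with Cᵥ = 3R/2 = 12.47 J/(mol·K).
ΔU = (1.71)(12.47)(546 − 400) = 3114 J.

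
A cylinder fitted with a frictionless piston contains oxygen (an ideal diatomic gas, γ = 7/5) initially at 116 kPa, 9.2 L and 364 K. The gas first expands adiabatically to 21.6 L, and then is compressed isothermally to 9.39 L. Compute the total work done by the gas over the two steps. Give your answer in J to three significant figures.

Step 1 (adiabatic): W = (P₁V₁ − P₂V₂)/(γ−1) = (1067 − 758.5)/0.4 = 771.6 J.
After step 1: P = 35.12 kPa, V = 21.6 L, T = 258.7 K.
Step 2 (isothermal): W = P₁V₁ ln(V₂/V₁) = (758.5) ln(9.39/21.6) = -631.9 J.
W_total = 771.6 − 631.9 = 139.7 J.

W_total ≈ 140 J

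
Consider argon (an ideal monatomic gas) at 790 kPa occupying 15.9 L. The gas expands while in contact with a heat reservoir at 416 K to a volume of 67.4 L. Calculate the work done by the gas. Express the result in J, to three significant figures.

Isothermal: W = nRT ln(V₂/V₁) = P₁V₁ ln(V₂/V₁).
P₁V₁ = (790 kPa)(15.9 L) = 12561 J.
W = 12561 × ln(67.4/15.9) = 12561 × 1.444
W_by_gas = 18142 J.

W ≈ 18100 J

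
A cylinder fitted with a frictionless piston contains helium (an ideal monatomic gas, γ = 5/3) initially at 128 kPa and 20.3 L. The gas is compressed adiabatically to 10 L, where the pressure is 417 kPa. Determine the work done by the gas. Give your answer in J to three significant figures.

Adiabatic: W = (P₁V₁ − P₂V₂)/(γ − 1) with γ = 5/3.
P₁V₁ = 2598 J, P₂V₂ = 4170 J.
W = (2598 − 4170) / 0.6667 = -2357 J.

W ≈ -2360 J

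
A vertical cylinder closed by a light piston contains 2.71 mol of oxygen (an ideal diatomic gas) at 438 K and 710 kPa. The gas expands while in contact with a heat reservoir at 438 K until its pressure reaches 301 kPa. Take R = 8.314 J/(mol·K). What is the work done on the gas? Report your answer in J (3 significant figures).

Isothermal process: W = nRT ln(V₂/V₁) = nRT ln(P₁/P₂).
W = (2.71)(8.314)(438) × ln(710/301)
  = 9869 × ln(2.359) = 9869 × 0.8582
W_by_gas = 8469 J; work on gas = −W_by = -8469 J.

W ≈ -8470 J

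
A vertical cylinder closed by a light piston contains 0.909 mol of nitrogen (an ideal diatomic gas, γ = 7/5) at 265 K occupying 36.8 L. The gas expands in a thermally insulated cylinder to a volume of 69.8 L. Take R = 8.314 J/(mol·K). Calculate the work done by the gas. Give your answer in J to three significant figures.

Adiabatic: TV^(γ−1) = const with γ = 7/5.
T₂ = T₁ (V₁/V₂)^(γ−1) = 265 × (36.8/69.8)^0.4 = 265 × 0.7741 = 205.1 K.
W_by = nCᵥ(T₁ − T₂) = (0.909)(20.79)(265 − 205.1) = 1131 J.

W ≈ 1130 J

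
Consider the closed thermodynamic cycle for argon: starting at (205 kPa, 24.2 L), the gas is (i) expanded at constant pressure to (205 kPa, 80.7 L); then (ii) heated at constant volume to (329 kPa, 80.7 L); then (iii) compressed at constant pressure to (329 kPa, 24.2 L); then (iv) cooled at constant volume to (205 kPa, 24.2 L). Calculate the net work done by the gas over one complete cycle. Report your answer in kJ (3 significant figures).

W_net ≈ -7.01 kJ

Constant-volume legs do no work.
W(i) = (205)(80.7 − 24.2) = 11582 J; W(iii) = (329)(24.2 − 80.7) = -18588 J.
W_net = 11582 − 18588 = -7006 J (the counter-clockwise enclosed area).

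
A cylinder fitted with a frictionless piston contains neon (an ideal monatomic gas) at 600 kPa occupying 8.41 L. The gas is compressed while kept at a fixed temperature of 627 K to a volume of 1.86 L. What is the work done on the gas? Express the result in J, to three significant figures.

Isothermal: W = nRT ln(V₂/V₁) = P₁V₁ ln(V₂/V₁).
P₁V₁ = (600 kPa)(8.41 L) = 5046 J.
W = 5046 × ln(1.86/8.41) = 5046 × -1.509
W_by_gas = -7614 J; work on gas = −W_by = 7614 J.

W ≈ 7610 J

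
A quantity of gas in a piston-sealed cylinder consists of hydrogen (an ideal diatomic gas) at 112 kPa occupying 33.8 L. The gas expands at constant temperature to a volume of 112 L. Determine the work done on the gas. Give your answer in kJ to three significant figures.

Isothermal: W = nRT ln(V₂/V₁) = P₁V₁ ln(V₂/V₁).
P₁V₁ = (112 kPa)(33.8 L) = 3786 J.
W = 3786 × ln(112/33.8) = 3786 × 1.198
W_by_gas = 4535 J; work on gas = −W_by = -4535 J.

W ≈ -4.54 kJ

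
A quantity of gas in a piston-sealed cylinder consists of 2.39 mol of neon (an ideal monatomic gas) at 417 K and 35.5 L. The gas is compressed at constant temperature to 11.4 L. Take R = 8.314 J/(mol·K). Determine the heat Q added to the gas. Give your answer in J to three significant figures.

Isothermal ⇒ ΔU = 0, so Q = W = nRT ln(V₂/V₁).
Q = (2.39)(8.314)(417) ln(11.4/35.5) = 8286 × -1.136 = -9412 J.

Q ≈ -9410 J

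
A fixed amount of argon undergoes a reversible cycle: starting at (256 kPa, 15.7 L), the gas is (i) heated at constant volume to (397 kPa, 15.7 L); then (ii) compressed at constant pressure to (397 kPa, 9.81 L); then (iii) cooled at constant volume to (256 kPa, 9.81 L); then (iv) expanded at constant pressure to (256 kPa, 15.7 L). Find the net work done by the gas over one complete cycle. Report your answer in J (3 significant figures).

W_net ≈ -830 J

Constant-volume legs do no work.
W(ii) = (397)(9.81 − 15.7) = -2338 J; W(iv) = (256)(15.7 − 9.81) = 1508 J.
W_net = -2338 + 1508 = -830.5 J (the counter-clockwise enclosed area).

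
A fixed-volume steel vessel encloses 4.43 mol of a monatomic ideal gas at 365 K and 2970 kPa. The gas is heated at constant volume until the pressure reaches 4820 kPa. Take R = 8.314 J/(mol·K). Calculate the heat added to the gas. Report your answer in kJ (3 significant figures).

Q ≈ 12.6 kJ

Constant volume ⇒ W = 0, so Q = ΔU = nCᵥΔT with Cᵥ = 3R/2 = 12.47 J/(mol·K).
At constant V, T₂/T₁ = P₂/P₁ ⇒ ΔT = T₁(P₂/P₁ − 1) = 365·(4820/2970 − 1) = 227.4 K.
ΔU = (4.43)(12.47)(227.4) = 12561 J.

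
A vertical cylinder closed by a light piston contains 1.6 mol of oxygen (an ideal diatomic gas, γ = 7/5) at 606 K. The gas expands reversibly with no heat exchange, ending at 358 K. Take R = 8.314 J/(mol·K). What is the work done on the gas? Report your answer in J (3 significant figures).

W ≈ -8250 J

Adiabatic ⇒ Q = 0, so W_by = −ΔU = nCᵥ(T₁ − T₂).
Cᵥ = 5R/2 = 20.79 J/(mol·K).
W = (1.6)(20.79)(606 − 358) = 8247 J.
Work on gas = −W_by = -8247 J.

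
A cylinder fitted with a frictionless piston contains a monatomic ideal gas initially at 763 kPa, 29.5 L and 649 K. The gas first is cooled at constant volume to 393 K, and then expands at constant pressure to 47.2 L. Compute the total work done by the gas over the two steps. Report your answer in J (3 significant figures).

W_total ≈ 8180 J

Step 1 (isochoric): W = 0 (constant volume).
After step 1: P = 462 kPa (V unchanged).
Step 2 (isobaric): W = PΔV = (462 kPa)(47.2 − 29.5 L) = 8178 J.
W_total = 0 + 8178 = 8178 J.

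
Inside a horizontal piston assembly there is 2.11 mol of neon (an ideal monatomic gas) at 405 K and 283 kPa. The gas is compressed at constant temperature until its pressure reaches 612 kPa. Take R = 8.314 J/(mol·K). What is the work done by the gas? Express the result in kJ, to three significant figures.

W ≈ -5.48 kJ

Isothermal process: W = nRT ln(V₂/V₁) = nRT ln(P₁/P₂).
W = (2.11)(8.314)(405) × ln(283/612)
  = 7105 × ln(0.4624) = 7105 × -0.7713
W_by_gas = -5480 J.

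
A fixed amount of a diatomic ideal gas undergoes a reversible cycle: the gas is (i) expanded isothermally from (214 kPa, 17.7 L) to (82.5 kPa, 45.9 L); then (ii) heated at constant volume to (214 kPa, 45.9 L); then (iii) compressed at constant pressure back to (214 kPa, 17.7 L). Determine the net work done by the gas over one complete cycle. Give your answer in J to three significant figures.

W_net ≈ -2430 J

Leg (i): W = PᵢVᵢ ln(V_f/Vᵢ) = (3788) ln(45.9/17.7) = 3609 J.
Leg (ii): W = 0.
Leg (iii): W = PΔV = (214)(17.7 − 45.9) = -6035 J.
W_net = 3609 − 6035 = -2425 J.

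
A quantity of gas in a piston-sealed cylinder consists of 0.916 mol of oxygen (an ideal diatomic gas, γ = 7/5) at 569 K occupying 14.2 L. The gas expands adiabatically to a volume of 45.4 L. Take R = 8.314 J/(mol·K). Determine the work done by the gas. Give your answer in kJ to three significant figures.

W ≈ 4.03 kJ

Adiabatic: TV^(γ−1) = const with γ = 7/5.
T₂ = T₁ (V₁/V₂)^(γ−1) = 569 × (14.2/45.4)^0.4 = 569 × 0.6282 = 357.4 K.
W_by = nCᵥ(T₁ − T₂) = (0.916)(20.79)(569 − 357.4) = 4028 J.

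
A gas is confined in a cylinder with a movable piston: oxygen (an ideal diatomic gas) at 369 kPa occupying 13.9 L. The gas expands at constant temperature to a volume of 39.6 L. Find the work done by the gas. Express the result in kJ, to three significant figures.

Isothermal: W = nRT ln(V₂/V₁) = P₁V₁ ln(V₂/V₁).
P₁V₁ = (369 kPa)(13.9 L) = 5129 J.
W = 5129 × ln(39.6/13.9) = 5129 × 1.047
W_by_gas = 5370 J.

W ≈ 5.37 kJ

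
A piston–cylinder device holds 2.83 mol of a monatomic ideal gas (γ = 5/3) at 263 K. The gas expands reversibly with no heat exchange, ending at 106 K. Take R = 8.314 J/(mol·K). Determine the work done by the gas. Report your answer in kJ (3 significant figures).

Adiabatic ⇒ Q = 0, so W_by = −ΔU = nCᵥ(T₁ − T₂).
Cᵥ = 3R/2 = 12.47 J/(mol·K).
W = (2.83)(12.47)(263 − 106) = 5541 J.

W ≈ 5.54 kJ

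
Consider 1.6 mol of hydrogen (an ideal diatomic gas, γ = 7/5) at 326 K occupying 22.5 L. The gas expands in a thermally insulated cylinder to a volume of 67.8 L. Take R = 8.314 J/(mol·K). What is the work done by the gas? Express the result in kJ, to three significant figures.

Adiabatic: TV^(γ−1) = const with γ = 7/5.
T₂ = T₁ (V₁/V₂)^(γ−1) = 326 × (22.5/67.8)^0.4 = 326 × 0.6433 = 209.7 K.
W_by = nCᵥ(T₁ − T₂) = (1.6)(20.79)(326 − 209.7) = 3868 J.

W ≈ 3.87 kJ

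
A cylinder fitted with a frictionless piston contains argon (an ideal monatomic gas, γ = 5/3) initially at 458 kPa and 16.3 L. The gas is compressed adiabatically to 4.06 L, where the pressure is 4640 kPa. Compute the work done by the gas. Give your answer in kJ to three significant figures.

W ≈ -17.1 kJ

Adiabatic: W = (P₁V₁ − P₂V₂)/(γ − 1) with γ = 5/3.
P₁V₁ = 7465 J, P₂V₂ = 18838 J.
W = (7465 − 18838) / 0.6667 = -17059 J.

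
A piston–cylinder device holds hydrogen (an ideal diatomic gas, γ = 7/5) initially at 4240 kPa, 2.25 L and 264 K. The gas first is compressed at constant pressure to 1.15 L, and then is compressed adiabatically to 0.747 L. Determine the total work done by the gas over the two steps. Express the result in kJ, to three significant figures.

W_total ≈ -6.96 kJ

Step 1 (isobaric): W = PΔV = (4240 kPa)(1.15 − 2.25 L) = -4664 J.
After step 1: P = 4240 kPa, V = 1.15 L, T = 134.9 K.
Step 2 (adiabatic): W = (P₁V₁ − P₂V₂)/(γ−1) = (4876 − 5794)/0.4 = -2296 J.
W_total = -4664 − 2296 = -6960 J.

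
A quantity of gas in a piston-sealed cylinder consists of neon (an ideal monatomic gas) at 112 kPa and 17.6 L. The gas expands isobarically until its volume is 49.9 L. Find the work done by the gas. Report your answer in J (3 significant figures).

Isobaric: W = P ΔV.
W = (112 kPa)(49.9 − 17.6 L) = (112)(32.3) = 3618 J.

W ≈ 3620 J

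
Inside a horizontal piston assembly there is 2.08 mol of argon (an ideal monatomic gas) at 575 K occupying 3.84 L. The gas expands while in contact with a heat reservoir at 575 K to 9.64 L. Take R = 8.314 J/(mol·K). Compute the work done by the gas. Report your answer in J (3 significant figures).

Isothermal: W = nRT ln(V₂/V₁).
W = (2.08)(8.314)(575) × ln(9.64/3.84)
  = 9944 × 0.9204
W_by_gas = 9153 J.

W ≈ 9150 J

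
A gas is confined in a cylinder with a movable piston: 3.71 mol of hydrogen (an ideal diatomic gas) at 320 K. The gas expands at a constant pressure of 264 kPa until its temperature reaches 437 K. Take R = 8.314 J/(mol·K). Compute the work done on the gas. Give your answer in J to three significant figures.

Isobaric: W = P ΔV = nR ΔT.
W = (3.71)(8.314)(437 − 320) = 3609 J.
Work on gas = −W_by = -3609 J.

W ≈ -3610 J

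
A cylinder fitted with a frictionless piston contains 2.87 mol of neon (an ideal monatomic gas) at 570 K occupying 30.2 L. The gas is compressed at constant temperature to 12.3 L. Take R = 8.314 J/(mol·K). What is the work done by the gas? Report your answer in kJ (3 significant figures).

W ≈ -12.2 kJ

Isothermal: W = nRT ln(V₂/V₁).
W = (2.87)(8.314)(570) × ln(12.3/30.2)
  = 13601 × -0.8982
W_by_gas = -12217 J.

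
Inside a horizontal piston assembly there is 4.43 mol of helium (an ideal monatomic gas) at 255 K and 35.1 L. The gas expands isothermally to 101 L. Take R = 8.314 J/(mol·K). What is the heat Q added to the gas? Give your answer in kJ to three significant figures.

Isothermal ⇒ ΔU = 0, so Q = W = nRT ln(V₂/V₁).
Q = (4.43)(8.314)(255) ln(101/35.1) = 9392 × 1.057 = 9926 J.

Q ≈ 9.93 kJ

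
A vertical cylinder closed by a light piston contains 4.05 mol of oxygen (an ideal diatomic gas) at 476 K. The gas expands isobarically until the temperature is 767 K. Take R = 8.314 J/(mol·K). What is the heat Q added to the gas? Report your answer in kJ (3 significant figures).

Isobaric: W = nRΔT = (4.05)(8.314)(291) = 9798 J.
ΔU = nCᵥΔT with Cᵥ = 5R/2: ΔU = (4.05)(20.79)(291) = 24496 J.
Q = ΔU + W = 24496 + 9798 = 34295 J.

Q ≈ 34.3 kJ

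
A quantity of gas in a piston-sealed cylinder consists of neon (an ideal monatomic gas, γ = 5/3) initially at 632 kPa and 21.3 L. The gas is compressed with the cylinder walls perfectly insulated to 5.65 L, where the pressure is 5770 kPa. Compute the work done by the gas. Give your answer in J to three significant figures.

W ≈ -28700 J

Adiabatic: W = (P₁V₁ − P₂V₂)/(γ − 1) with γ = 5/3.
P₁V₁ = 13462 J, P₂V₂ = 32601 J.
W = (13462 − 32601) / 0.6667 = -28708 J.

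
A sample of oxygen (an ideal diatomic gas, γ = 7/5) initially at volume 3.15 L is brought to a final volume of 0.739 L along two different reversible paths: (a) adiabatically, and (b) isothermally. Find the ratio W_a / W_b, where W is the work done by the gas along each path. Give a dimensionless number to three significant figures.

Path (a) adiabatic: W = P₁V₁(1 − (V₁/V₂)^(γ−1))/(γ−1) → W_a/(P₁V₁) = -1.965.
Path (b) isothermal: W = P₁V₁ ln(V₂/V₁) → W_b/(P₁V₁) = -1.45.
W_a / W_b = -1.965 / -1.45 = 1.355.

W_a / W_b ≈ 1.36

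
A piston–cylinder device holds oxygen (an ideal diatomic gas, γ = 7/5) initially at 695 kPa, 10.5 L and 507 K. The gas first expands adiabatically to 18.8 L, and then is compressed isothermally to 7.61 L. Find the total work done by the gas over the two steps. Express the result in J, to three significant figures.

W_total ≈ -1440 J

Step 1 (adiabatic): W = (P₁V₁ − P₂V₂)/(γ−1) = (7298 − 5781)/0.4 = 3792 J.
After step 1: P = 307.5 kPa, V = 18.8 L, T = 401.6 K.
Step 2 (isothermal): W = P₁V₁ ln(V₂/V₁) = (5781) ln(7.61/18.8) = -5228 J.
W_total = 3792 − 5228 = -1436 J.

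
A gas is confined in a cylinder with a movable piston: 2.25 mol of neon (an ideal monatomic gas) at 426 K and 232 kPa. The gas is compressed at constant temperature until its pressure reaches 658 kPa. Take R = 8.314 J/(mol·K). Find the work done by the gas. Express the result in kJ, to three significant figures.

W ≈ -8.31 kJ

Isothermal process: W = nRT ln(V₂/V₁) = nRT ln(P₁/P₂).
W = (2.25)(8.314)(426) × ln(232/658)
  = 7969 × ln(0.3526) = 7969 × -1.042
W_by_gas = -8307 J.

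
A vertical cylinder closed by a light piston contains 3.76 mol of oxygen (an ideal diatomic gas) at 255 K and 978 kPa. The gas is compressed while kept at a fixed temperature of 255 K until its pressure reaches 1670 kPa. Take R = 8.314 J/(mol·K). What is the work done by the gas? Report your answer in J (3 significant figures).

W ≈ -4270 J

Isothermal process: W = nRT ln(V₂/V₁) = nRT ln(P₁/P₂).
W = (3.76)(8.314)(255) × ln(978/1670)
  = 7971 × ln(0.5856) = 7971 × -0.5351
W_by_gas = -4265 J.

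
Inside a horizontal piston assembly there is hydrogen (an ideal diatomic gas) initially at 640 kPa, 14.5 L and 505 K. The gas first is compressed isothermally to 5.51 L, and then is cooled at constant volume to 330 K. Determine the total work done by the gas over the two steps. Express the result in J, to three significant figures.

Step 1 (isothermal): W = P₁V₁ ln(V₂/V₁) = (9280) ln(5.51/14.5) = -8979 J.
Step 2 (isochoric): W = 0 (constant volume).
W_total = -8979 + 0 = -8979 J.

W_total ≈ -8980 J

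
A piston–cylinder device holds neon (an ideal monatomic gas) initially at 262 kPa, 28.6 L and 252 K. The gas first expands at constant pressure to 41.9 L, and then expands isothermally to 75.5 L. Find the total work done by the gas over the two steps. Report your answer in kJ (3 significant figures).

Step 1 (isobaric): W = PΔV = (262 kPa)(41.9 − 28.6 L) = 3485 J.
After step 1: P = 262 kPa, V = 41.9 L, T = 369.2 K.
Step 2 (isothermal): W = P₁V₁ ln(V₂/V₁) = (10978) ln(75.5/41.9) = 6464 J.
W_total = 3485 + 6464 = 9949 J.

W_total ≈ 9.95 kJ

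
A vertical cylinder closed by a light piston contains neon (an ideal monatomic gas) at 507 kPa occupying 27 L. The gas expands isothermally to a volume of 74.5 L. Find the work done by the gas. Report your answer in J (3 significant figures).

W ≈ 13900 J

Isothermal: W = nRT ln(V₂/V₁) = P₁V₁ ln(V₂/V₁).
P₁V₁ = (507 kPa)(27 L) = 13689 J.
W = 13689 × ln(74.5/27) = 13689 × 1.015
W_by_gas = 13894 J.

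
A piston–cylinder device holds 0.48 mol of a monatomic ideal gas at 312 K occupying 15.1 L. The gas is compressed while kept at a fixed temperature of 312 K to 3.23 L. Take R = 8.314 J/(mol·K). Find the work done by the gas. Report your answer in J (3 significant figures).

W ≈ -1920 J

Isothermal: W = nRT ln(V₂/V₁).
W = (0.48)(8.314)(312) × ln(3.23/15.1)
  = 1245 × -1.542
W_by_gas = -1920 J.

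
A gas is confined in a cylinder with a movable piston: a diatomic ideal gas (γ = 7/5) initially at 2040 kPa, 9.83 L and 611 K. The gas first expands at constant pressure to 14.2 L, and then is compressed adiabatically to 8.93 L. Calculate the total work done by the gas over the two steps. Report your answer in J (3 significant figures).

W_total ≈ -5850 J

Step 1 (isobaric): W = PΔV = (2040 kPa)(14.2 − 9.83 L) = 8915 J.
After step 1: P = 2040 kPa, V = 14.2 L, T = 882.6 K.
Step 2 (adiabatic): W = (P₁V₁ − P₂V₂)/(γ−1) = (28968 − 34873)/0.4 = -14763 J.
W_total = 8915 − 14763 = -5848 J.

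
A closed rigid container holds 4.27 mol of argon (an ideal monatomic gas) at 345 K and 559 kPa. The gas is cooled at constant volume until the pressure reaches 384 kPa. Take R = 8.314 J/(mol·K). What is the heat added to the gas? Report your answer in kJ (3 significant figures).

Constant volume ⇒ W = 0, so Q = ΔU = nCᵥΔT with Cᵥ = 3R/2 = 12.47 J/(mol·K).
At constant V, T₂/T₁ = P₂/P₁ ⇒ ΔT = T₁(P₂/P₁ − 1) = 345·(384/559 − 1) = -108 K.
ΔU = (4.27)(12.47)(-108) = -5751 J.

Q ≈ -5.75 kJ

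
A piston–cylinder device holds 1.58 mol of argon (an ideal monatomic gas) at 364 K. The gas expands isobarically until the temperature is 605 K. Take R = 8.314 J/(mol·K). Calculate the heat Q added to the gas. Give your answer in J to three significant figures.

Isobaric: W = nRΔT = (1.58)(8.314)(241) = 3166 J.
ΔU = nCᵥΔT with Cᵥ = 3R/2: ΔU = (1.58)(12.47)(241) = 4749 J.
Q = ΔU + W = 4749 + 3166 = 7915 J.

Q ≈ 7910 J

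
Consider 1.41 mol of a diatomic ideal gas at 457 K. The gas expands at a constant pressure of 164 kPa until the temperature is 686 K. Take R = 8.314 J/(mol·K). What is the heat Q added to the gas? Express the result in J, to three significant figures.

Isobaric: W = nRΔT = (1.41)(8.314)(229) = 2685 J.
ΔU = nCᵥΔT with Cᵥ = 5R/2: ΔU = (1.41)(20.79)(229) = 6711 J.
Q = ΔU + W = 6711 + 2685 = 9396 J.

Q ≈ 9400 J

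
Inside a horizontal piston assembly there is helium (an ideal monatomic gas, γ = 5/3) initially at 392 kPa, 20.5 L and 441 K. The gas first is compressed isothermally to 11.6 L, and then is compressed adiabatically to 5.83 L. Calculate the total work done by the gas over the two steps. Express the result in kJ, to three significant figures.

W_total ≈ -11.6 kJ

Step 1 (isothermal): W = P₁V₁ ln(V₂/V₁) = (8036) ln(11.6/20.5) = -4576 J.
After step 1: P = 692.8 kPa, V = 11.6 L, T = 441 K.
Step 2 (adiabatic): W = (P₁V₁ − P₂V₂)/(γ−1) = (8036 − 12713)/0.667 = -7015 J.
W_total = -4576 − 7015 = -11591 J.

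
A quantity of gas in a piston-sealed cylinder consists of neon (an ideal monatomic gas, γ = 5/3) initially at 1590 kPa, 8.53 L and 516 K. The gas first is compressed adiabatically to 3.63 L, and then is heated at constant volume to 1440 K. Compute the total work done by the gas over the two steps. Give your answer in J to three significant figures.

W_total ≈ -15600 J

Step 1 (adiabatic): W = (P₁V₁ − P₂V₂)/(γ−1) = (13563 − 23972)/0.667 = -15614 J.
Step 2 (isochoric): W = 0 (constant volume).
W_total = -15614 + 0 = -15614 J.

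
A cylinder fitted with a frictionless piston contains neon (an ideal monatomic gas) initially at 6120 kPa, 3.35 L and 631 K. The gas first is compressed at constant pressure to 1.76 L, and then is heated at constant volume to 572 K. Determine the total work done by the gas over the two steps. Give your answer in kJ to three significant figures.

Step 1 (isobaric): W = PΔV = (6120 kPa)(1.76 − 3.35 L) = -9731 J.
Step 2 (isochoric): W = 0 (constant volume).
W_total = -9731 + 0 = -9731 J.

W_total ≈ -9.73 kJ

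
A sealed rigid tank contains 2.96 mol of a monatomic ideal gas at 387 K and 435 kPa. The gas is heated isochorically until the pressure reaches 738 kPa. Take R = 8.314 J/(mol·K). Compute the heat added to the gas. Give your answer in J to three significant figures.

Q ≈ 9950 J

Constant volume ⇒ W = 0, so Q = ΔU = nCᵥΔT with Cᵥ = 3R/2 = 12.47 J/(mol·K).
At constant V, T₂/T₁ = P₂/P₁ ⇒ ΔT = T₁(P₂/P₁ − 1) = 387·(738/435 − 1) = 269.6 K.
ΔU = (2.96)(12.47)(269.6) = 9951 J.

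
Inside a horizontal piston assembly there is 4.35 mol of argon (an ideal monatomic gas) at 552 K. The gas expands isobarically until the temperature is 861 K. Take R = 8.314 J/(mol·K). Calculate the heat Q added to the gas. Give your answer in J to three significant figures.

Q ≈ 27900 J

Isobaric: W = nRΔT = (4.35)(8.314)(309) = 11175 J.
ΔU = nCᵥΔT with Cᵥ = 3R/2: ΔU = (4.35)(12.47)(309) = 16763 J.
Q = ΔU + W = 16763 + 11175 = 27938 J.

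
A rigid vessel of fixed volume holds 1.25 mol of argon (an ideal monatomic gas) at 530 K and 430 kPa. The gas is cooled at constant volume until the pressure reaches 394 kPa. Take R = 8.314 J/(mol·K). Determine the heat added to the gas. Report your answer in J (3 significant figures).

Q ≈ -692 J

Constant volume ⇒ W = 0, so Q = ΔU = nCᵥΔT with Cᵥ = 3R/2 = 12.47 J/(mol·K).
At constant V, T₂/T₁ = P₂/P₁ ⇒ ΔT = T₁(P₂/P₁ − 1) = 530·(394/430 − 1) = -44.37 K.
ΔU = (1.25)(12.47)(-44.37) = -691.7 J.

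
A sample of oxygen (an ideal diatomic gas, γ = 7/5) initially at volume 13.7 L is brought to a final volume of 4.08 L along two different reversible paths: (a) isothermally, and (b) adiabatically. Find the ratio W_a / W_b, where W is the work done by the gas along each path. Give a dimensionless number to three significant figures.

Path (a) isothermal: W = P₁V₁ ln(V₂/V₁) → W_a/(P₁V₁) = -1.211.
Path (b) adiabatic: W = P₁V₁(1 − (V₁/V₂)^(γ−1))/(γ−1) → W_b/(P₁V₁) = -1.558.
W_a / W_b = -1.211 / -1.558 = 0.7772.

W_a / W_b ≈ 0.777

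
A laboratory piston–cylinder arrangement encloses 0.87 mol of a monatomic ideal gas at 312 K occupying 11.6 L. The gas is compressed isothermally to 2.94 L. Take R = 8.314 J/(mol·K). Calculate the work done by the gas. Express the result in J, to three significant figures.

W ≈ -3100 J

Isothermal: W = nRT ln(V₂/V₁).
W = (0.87)(8.314)(312) × ln(2.94/11.6)
  = 2257 × -1.373
W_by_gas = -3098 J.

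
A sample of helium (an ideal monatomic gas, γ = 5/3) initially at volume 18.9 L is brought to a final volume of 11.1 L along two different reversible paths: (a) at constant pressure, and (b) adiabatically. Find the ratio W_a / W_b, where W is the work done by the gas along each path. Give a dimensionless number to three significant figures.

W_a / W_b ≈ 0.646

Path (a) isobaric: W = P₁(V₂ − V₁) → W_a/(P₁V₁) = -0.4127.
Path (b) adiabatic: W = P₁V₁(1 − (V₁/V₂)^(γ−1))/(γ−1) → W_b/(P₁V₁) = -0.6389.
W_a / W_b = -0.4127 / -0.6389 = 0.646.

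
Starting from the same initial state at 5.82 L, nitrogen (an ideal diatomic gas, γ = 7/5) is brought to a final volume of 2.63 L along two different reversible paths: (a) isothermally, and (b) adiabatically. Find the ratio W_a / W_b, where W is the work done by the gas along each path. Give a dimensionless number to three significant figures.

Path (a) isothermal: W = P₁V₁ ln(V₂/V₁) → W_a/(P₁V₁) = -0.7943.
Path (b) adiabatic: W = P₁V₁(1 − (V₁/V₂)^(γ−1))/(γ−1) → W_b/(P₁V₁) = -0.935.
W_a / W_b = -0.7943 / -0.935 = 0.8495.

W_a / W_b ≈ 0.850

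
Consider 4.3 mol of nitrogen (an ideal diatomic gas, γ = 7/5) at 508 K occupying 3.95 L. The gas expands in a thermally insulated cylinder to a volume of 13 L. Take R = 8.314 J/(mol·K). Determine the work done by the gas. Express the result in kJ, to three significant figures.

Adiabatic: TV^(γ−1) = const with γ = 7/5.
T₂ = T₁ (V₁/V₂)^(γ−1) = 508 × (3.95/13)^0.4 = 508 × 0.621 = 315.4 K.
W_by = nCᵥ(T₁ − T₂) = (4.3)(20.79)(508 − 315.4) = 17210 J.

W ≈ 17.2 kJ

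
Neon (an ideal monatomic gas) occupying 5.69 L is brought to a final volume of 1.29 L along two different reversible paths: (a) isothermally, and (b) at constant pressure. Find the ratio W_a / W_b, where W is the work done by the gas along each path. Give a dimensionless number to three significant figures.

W_a / W_b ≈ 1.92

Path (a) isothermal: W = P₁V₁ ln(V₂/V₁) → W_a/(P₁V₁) = -1.484.
Path (b) isobaric: W = P₁(V₂ − V₁) → W_b/(P₁V₁) = -0.7733.
W_a / W_b = -1.484 / -0.7733 = 1.919.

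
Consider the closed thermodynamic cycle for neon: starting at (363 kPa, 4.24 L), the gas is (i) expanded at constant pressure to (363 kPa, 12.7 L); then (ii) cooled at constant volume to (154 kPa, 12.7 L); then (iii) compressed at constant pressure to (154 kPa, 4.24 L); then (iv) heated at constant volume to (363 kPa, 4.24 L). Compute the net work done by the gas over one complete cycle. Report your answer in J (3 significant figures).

Constant-volume legs do no work.
W(i) = (363)(12.7 − 4.24) = 3071 J; W(iii) = (154)(4.24 − 12.7) = -1303 J.
W_net = 3071 − 1303 = 1768 J (the clockwise enclosed area).

W_net ≈ 1770 J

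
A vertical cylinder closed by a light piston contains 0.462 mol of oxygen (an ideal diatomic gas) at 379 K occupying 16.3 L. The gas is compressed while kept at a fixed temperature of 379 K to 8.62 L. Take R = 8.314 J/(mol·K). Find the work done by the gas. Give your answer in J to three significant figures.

W ≈ -927 J

Isothermal: W = nRT ln(V₂/V₁).
W = (0.462)(8.314)(379) × ln(8.62/16.3)
  = 1456 × -0.6371
W_by_gas = -927.4 J.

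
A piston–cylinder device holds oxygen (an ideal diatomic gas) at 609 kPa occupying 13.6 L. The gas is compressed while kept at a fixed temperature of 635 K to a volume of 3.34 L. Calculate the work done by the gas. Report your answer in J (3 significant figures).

Isothermal: W = nRT ln(V₂/V₁) = P₁V₁ ln(V₂/V₁).
P₁V₁ = (609 kPa)(13.6 L) = 8282 J.
W = 8282 × ln(3.34/13.6) = 8282 × -1.404
W_by_gas = -11629 J.

W ≈ -11600 J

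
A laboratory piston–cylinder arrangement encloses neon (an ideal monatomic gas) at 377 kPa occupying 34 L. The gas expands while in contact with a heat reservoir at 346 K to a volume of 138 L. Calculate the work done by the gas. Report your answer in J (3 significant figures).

Isothermal: W = nRT ln(V₂/V₁) = P₁V₁ ln(V₂/V₁).
P₁V₁ = (377 kPa)(34 L) = 12818 J.
W = 12818 × ln(138/34) = 12818 × 1.401
W_by_gas = 17957 J.

W ≈ 18000 J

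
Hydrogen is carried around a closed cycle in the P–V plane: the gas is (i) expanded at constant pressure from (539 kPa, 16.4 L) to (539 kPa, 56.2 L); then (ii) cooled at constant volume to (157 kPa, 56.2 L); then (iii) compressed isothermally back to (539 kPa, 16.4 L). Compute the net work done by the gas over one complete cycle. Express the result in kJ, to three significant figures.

Leg (i): W = PΔV = (539)(56.2 − 16.4) = 21452 J.
Leg (ii): W = 0.
Leg (iii): W = PᵢVᵢ ln(V_f/Vᵢ) = (8823) ln(16.4/56.2) = -10867 J.
W_net = 21452 − 10867 = 10585 J.

W_net ≈ 10.6 kJ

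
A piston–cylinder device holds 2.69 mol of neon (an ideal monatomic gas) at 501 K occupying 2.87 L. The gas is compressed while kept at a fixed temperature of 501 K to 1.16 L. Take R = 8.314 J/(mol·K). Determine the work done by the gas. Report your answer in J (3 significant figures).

Isothermal: W = nRT ln(V₂/V₁).
W = (2.69)(8.314)(501) × ln(1.16/2.87)
  = 11205 × -0.9059
W_by_gas = -10150 J.

W ≈ -10200 J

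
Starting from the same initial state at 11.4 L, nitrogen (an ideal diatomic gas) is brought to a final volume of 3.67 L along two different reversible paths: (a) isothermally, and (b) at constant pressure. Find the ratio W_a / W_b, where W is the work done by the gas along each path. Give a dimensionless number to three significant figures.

Path (a) isothermal: W = P₁V₁ ln(V₂/V₁) → W_a/(P₁V₁) = -1.133.
Path (b) isobaric: W = P₁(V₂ − V₁) → W_b/(P₁V₁) = -0.6781.
W_a / W_b = -1.133 / -0.6781 = 1.672.

W_a / W_b ≈ 1.67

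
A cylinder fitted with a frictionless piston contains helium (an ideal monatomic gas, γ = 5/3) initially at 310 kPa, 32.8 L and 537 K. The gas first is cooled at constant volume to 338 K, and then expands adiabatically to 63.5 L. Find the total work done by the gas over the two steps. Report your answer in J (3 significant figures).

Step 1 (isochoric): W = 0 (constant volume).
After step 1: P = 195.1 kPa (V unchanged).
Step 2 (adiabatic): W = (P₁V₁ − P₂V₂)/(γ−1) = (6400 − 4120)/0.667 = 3420 J.
W_total = 0 + 3420 = 3420 J.

W_total ≈ 3420 J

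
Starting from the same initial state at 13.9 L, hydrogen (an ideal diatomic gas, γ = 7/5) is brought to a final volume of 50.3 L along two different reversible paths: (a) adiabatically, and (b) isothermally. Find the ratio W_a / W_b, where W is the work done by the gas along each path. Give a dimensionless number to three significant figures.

W_a / W_b ≈ 0.782

Path (a) adiabatic: W = P₁V₁(1 − (V₁/V₂)^(γ−1))/(γ−1) → W_a/(P₁V₁) = 1.005.
Path (b) isothermal: W = P₁V₁ ln(V₂/V₁) → W_b/(P₁V₁) = 1.286.
W_a / W_b = 1.005 / 1.286 = 0.7818.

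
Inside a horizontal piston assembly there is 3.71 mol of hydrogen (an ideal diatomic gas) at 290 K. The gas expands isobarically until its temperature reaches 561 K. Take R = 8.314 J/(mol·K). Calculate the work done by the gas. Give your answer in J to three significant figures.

W ≈ 8360 J

Isobaric: W = P ΔV = nR ΔT.
W = (3.71)(8.314)(561 − 290) = 8359 J.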